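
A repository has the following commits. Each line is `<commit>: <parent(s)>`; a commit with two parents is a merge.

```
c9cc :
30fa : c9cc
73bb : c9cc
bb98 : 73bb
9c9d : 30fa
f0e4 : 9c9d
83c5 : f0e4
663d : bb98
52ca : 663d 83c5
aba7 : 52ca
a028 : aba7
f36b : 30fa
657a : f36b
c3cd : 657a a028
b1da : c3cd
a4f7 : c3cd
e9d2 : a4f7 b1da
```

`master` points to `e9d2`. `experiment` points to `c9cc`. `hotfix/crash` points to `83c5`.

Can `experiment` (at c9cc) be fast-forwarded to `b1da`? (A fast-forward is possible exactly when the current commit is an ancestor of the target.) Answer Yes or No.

Yes

A fast-forward from c9cc to b1da is possible iff c9cc is an ancestor of b1da.
Ancestors of b1da: {30fa, 52ca, 657a, 663d, 73bb, 83c5, 9c9d, a028, aba7, b1da, bb98, c3cd, c9cc, f0e4, f36b}.
c9cc is among them, so fast-forward is possible.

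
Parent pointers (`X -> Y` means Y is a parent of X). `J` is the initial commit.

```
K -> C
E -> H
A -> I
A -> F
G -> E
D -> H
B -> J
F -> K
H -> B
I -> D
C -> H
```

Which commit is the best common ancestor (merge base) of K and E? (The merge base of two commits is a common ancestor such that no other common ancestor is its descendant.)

Ancestors of K: {B, C, H, J, K}.
Ancestors of E: {B, E, H, J}.
Common ancestors: {B, H, J}.
Among these, H is not an ancestor of any other common ancestor — it is the merge base.

H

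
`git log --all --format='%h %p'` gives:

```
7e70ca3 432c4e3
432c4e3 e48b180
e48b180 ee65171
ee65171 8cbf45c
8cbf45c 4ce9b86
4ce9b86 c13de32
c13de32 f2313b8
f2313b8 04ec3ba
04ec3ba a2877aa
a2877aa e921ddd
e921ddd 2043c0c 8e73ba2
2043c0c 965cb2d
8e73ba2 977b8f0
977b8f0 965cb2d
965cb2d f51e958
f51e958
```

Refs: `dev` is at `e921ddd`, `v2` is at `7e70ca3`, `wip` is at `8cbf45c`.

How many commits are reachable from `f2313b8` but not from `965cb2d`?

7

Reachable from f2313b8: {04ec3ba, 2043c0c, 8e73ba2, 965cb2d, 977b8f0, a2877aa, e921ddd, f2313b8, f51e958}.
Reachable from 965cb2d: {965cb2d, f51e958}.
In f2313b8's history but not 965cb2d's: {04ec3ba, 2043c0c, 8e73ba2, 977b8f0, a2877aa, e921ddd, f2313b8} — 7 commits.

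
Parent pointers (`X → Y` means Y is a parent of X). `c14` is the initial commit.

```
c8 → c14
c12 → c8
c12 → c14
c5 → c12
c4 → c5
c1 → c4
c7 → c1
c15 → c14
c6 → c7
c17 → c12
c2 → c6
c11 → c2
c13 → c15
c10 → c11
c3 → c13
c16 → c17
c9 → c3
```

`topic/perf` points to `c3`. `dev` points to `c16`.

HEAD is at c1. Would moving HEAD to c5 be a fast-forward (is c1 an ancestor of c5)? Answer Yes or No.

A fast-forward from c1 to c5 is possible iff c1 is an ancestor of c5.
Ancestors of c5: {c12, c14, c5, c8}.
c1 is not among them, so fast-forward is not possible.

No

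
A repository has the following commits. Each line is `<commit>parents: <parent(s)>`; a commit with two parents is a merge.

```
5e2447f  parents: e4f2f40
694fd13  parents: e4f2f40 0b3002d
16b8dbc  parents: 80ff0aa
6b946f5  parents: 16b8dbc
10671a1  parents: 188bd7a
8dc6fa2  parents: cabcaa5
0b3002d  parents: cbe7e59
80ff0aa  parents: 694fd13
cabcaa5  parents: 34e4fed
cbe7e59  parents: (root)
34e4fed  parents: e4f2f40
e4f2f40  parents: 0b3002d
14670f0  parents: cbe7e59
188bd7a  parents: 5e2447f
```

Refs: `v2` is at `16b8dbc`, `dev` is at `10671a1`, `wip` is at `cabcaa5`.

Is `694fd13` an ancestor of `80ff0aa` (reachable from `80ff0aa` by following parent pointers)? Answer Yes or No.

Ancestors of 80ff0aa (commits reachable by following parents): {0b3002d, 694fd13, 80ff0aa, cbe7e59, e4f2f40}.
694fd13 is in that set, so it is an ancestor of 80ff0aa.

Yes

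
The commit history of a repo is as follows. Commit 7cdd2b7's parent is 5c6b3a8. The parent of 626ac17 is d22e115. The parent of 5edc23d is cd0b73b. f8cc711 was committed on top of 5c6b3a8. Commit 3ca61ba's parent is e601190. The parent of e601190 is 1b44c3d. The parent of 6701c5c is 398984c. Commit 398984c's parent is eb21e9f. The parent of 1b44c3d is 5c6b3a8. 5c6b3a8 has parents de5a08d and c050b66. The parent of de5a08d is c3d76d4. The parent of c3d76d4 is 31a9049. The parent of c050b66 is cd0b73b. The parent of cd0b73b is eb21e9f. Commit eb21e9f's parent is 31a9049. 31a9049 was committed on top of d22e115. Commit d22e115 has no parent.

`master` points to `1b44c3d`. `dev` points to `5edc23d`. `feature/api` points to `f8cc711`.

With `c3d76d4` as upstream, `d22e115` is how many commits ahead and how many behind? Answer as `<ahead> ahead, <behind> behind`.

0 ahead, 2 behind

Reachable from d22e115: {d22e115}.
Reachable from c3d76d4: {31a9049, c3d76d4, d22e115}.
Only in d22e115's history (ahead): {} — 0.
Only in c3d76d4's history (behind): {31a9049, c3d76d4} — 2.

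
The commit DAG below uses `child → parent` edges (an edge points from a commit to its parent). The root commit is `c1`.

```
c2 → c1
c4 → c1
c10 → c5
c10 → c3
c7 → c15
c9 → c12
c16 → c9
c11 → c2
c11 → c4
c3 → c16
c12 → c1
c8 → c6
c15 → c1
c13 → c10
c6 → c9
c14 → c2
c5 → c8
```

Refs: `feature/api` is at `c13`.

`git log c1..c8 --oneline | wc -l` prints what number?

4

Reachable from c8: {c1, c12, c6, c8, c9}.
Reachable from c1: {c1}.
In c8's history but not c1's: {c12, c6, c8, c9} — 4 commits.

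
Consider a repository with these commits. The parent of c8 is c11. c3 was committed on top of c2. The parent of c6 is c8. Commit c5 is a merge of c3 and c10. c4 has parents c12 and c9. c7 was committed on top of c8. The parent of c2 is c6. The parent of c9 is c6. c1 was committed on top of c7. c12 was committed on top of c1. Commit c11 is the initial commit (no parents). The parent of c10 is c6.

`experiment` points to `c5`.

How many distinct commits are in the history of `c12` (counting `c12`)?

5

Walking parent pointers from c12: reachable set = {c1, c11, c12, c7, c8}.
That is 5 commits.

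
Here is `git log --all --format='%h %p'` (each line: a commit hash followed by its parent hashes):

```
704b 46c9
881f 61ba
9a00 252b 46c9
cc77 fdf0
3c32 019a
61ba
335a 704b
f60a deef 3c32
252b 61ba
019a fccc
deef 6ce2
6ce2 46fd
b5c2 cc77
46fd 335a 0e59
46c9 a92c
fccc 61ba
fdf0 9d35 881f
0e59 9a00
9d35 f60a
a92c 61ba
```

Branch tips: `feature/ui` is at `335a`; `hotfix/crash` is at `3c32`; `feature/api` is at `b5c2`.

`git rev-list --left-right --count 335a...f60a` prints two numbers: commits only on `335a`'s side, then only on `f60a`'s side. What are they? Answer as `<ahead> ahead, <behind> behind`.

0 ahead, 10 behind

Reachable from 335a: {335a, 46c9, 61ba, 704b, a92c}.
Reachable from f60a: {019a, 0e59, 252b, 335a, 3c32, 46c9, 46fd, 61ba, 6ce2, 704b, 9a00, a92c, deef, f60a, fccc}.
Only in 335a's history (ahead): {} — 0.
Only in f60a's history (behind): {019a, 0e59, 252b, 3c32, 46fd, 6ce2, 9a00, deef, f60a, fccc} — 10.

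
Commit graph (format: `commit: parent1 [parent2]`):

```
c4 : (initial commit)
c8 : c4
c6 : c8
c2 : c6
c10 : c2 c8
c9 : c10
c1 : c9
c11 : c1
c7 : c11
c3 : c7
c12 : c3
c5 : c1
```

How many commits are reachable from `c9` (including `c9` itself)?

6

Walking parent pointers from c9: reachable set = {c10, c2, c4, c6, c8, c9}.
That is 6 commits.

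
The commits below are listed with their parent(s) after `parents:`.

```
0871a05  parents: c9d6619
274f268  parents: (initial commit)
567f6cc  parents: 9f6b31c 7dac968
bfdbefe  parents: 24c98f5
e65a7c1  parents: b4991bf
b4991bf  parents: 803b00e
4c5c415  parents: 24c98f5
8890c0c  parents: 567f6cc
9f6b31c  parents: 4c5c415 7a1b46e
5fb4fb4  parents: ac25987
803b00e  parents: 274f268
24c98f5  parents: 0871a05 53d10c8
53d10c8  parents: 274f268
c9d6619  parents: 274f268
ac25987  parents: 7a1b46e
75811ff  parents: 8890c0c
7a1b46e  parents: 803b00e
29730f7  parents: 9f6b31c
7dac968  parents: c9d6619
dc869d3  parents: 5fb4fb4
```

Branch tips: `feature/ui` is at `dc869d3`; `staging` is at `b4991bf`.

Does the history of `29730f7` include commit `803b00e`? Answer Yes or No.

Yes

Ancestors of 29730f7 (commits reachable by following parents): {0871a05, 24c98f5, 274f268, 29730f7, 4c5c415, 53d10c8, 7a1b46e, 803b00e, 9f6b31c, c9d6619}.
803b00e is in that set, so it is an ancestor of 29730f7.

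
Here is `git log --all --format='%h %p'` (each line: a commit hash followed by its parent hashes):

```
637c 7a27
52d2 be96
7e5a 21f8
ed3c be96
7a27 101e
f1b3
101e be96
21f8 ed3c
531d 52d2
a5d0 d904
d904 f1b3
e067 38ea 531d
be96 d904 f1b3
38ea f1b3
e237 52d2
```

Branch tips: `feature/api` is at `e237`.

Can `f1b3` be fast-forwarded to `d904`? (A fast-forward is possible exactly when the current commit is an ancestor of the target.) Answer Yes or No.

A fast-forward from f1b3 to d904 is possible iff f1b3 is an ancestor of d904.
Ancestors of d904: {d904, f1b3}.
f1b3 is among them, so fast-forward is possible.

Yes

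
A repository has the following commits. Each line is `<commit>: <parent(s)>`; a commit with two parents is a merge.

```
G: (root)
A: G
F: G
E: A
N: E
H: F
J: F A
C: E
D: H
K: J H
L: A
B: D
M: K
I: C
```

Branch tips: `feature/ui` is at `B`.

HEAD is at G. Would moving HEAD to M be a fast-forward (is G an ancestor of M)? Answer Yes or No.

A fast-forward from G to M is possible iff G is an ancestor of M.
Ancestors of M: {A, F, G, H, J, K, M}.
G is among them, so fast-forward is possible.

Yes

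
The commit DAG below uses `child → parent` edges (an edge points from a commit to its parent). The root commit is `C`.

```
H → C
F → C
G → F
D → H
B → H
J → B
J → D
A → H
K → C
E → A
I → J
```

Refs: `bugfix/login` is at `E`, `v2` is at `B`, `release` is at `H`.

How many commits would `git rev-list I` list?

6

Walking parent pointers from I: reachable set = {B, C, D, H, I, J}.
That is 6 commits.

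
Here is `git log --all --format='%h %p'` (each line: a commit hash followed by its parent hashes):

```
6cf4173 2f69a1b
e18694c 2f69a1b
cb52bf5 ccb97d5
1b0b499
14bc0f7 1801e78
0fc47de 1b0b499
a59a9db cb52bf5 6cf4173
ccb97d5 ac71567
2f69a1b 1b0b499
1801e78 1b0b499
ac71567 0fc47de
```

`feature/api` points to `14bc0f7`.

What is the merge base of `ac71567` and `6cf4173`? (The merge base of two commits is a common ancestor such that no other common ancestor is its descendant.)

Ancestors of ac71567: {0fc47de, 1b0b499, ac71567}.
Ancestors of 6cf4173: {1b0b499, 2f69a1b, 6cf4173}.
Common ancestors: {1b0b499}.
The only common ancestor is 1b0b499, so it is the merge base.

1b0b499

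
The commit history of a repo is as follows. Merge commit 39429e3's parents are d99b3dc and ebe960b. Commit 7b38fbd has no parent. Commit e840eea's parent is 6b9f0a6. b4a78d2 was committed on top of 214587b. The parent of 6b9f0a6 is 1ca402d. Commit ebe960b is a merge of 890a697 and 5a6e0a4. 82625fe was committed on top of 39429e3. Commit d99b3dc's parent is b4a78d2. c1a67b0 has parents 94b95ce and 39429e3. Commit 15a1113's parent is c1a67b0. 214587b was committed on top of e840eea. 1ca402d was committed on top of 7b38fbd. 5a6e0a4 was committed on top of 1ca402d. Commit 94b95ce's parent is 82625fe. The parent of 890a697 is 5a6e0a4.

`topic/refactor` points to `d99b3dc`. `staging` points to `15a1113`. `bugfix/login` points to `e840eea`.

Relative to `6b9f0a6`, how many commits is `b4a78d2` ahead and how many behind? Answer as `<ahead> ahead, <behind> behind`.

Reachable from b4a78d2: {1ca402d, 214587b, 6b9f0a6, 7b38fbd, b4a78d2, e840eea}.
Reachable from 6b9f0a6: {1ca402d, 6b9f0a6, 7b38fbd}.
Only in b4a78d2's history (ahead): {214587b, b4a78d2, e840eea} — 3.
Only in 6b9f0a6's history (behind): {} — 0.

3 ahead, 0 behind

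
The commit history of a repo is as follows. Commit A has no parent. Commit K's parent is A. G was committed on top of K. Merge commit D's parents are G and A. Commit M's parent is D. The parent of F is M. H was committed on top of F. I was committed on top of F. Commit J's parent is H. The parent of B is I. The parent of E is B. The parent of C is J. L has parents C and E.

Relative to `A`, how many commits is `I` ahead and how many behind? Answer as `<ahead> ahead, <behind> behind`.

Reachable from I: {A, D, F, G, I, K, M}.
Reachable from A: {A}.
Only in I's history (ahead): {D, F, G, I, K, M} — 6.
Only in A's history (behind): {} — 0.

6 ahead, 0 behind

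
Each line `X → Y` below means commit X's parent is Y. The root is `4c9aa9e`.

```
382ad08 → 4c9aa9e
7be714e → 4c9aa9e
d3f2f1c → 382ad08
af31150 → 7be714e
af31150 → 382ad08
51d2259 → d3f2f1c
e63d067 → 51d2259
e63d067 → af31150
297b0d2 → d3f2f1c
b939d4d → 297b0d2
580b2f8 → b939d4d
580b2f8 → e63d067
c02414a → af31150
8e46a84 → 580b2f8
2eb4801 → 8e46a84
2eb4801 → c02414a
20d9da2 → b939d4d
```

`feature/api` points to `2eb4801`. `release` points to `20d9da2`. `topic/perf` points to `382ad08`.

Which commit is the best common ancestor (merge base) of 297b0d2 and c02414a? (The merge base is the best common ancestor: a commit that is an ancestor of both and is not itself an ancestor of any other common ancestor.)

Ancestors of 297b0d2: {297b0d2, 382ad08, 4c9aa9e, d3f2f1c}.
Ancestors of c02414a: {382ad08, 4c9aa9e, 7be714e, af31150, c02414a}.
Common ancestors: {382ad08, 4c9aa9e}.
Among these, 382ad08 is not an ancestor of any other common ancestor — it is the merge base.

382ad08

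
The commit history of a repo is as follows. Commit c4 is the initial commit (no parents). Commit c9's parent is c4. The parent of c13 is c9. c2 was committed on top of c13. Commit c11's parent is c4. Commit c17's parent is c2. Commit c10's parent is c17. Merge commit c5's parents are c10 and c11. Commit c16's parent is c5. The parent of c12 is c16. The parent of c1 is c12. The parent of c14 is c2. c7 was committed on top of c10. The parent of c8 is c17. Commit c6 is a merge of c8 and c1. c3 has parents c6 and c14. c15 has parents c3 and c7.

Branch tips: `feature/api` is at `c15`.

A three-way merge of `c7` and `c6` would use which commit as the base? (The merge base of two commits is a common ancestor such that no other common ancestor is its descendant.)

Ancestors of c7: {c10, c13, c17, c2, c4, c7, c9}.
Ancestors of c6: {c1, c10, c11, c12, c13, c16, c17, c2, c4, c5, c6, c8, c9}.
Common ancestors: {c10, c13, c17, c2, c4, c9}.
Among these, c10 is not an ancestor of any other common ancestor — it is the merge base.

c10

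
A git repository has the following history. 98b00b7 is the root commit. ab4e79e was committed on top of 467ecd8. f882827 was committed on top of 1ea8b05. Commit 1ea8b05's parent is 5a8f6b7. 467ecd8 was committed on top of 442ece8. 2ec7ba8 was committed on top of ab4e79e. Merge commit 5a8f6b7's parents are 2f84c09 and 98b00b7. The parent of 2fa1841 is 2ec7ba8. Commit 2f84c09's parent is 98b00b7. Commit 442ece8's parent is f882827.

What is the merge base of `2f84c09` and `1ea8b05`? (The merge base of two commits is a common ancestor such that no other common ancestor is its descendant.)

Ancestors of 2f84c09: {2f84c09, 98b00b7}.
Ancestors of 1ea8b05: {1ea8b05, 2f84c09, 5a8f6b7, 98b00b7}.
Common ancestors: {2f84c09, 98b00b7}.
Among these, 2f84c09 is not an ancestor of any other common ancestor — it is the merge base.

2f84c09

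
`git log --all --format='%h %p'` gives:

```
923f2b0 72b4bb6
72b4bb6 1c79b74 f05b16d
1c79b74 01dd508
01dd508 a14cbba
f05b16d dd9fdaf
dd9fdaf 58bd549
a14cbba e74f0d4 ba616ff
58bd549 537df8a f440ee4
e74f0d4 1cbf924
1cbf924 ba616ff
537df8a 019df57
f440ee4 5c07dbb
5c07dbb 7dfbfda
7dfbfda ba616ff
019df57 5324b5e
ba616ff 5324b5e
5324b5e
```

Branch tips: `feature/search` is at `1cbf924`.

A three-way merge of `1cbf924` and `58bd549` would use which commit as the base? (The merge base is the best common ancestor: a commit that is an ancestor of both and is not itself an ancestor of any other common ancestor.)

Ancestors of 1cbf924: {1cbf924, 5324b5e, ba616ff}.
Ancestors of 58bd549: {019df57, 5324b5e, 537df8a, 58bd549, 5c07dbb, 7dfbfda, ba616ff, f440ee4}.
Common ancestors: {5324b5e, ba616ff}.
Among these, ba616ff is not an ancestor of any other common ancestor — it is the merge base.

ba616ff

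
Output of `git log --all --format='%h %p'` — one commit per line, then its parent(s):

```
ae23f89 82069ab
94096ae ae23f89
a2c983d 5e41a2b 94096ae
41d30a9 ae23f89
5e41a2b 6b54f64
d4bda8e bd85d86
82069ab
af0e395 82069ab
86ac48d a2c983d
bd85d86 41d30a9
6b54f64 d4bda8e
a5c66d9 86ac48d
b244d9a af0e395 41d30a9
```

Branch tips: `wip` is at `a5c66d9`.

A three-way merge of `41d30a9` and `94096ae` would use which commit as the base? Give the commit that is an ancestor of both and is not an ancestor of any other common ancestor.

ae23f89

Ancestors of 41d30a9: {41d30a9, 82069ab, ae23f89}.
Ancestors of 94096ae: {82069ab, 94096ae, ae23f89}.
Common ancestors: {82069ab, ae23f89}.
Among these, ae23f89 is not an ancestor of any other common ancestor — it is the merge base.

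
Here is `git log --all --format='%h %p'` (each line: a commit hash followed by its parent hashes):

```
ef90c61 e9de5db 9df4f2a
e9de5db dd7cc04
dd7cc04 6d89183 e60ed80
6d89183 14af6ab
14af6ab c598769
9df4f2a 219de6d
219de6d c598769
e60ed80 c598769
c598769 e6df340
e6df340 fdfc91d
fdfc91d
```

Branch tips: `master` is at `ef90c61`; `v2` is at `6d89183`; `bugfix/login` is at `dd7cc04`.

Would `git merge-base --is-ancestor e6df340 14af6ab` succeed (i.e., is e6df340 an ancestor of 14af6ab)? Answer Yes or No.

Ancestors of 14af6ab (commits reachable by following parents): {14af6ab, c598769, e6df340, fdfc91d}.
e6df340 is in that set, so it is an ancestor of 14af6ab.

Yes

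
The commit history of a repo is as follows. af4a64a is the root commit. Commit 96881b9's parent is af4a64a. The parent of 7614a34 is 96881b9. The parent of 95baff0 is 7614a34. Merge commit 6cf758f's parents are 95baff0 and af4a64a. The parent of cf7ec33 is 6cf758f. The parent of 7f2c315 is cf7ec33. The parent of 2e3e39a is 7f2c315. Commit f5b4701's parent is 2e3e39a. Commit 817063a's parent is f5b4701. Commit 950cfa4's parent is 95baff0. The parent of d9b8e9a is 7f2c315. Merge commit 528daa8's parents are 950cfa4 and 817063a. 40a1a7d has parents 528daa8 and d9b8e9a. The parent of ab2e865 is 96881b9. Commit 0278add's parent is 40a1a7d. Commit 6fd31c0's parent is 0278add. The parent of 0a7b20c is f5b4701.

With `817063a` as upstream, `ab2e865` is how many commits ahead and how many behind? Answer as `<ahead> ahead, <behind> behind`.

Reachable from ab2e865: {96881b9, ab2e865, af4a64a}.
Reachable from 817063a: {2e3e39a, 6cf758f, 7614a34, 7f2c315, 817063a, 95baff0, 96881b9, af4a64a, cf7ec33, f5b4701}.
Only in ab2e865's history (ahead): {ab2e865} — 1.
Only in 817063a's history (behind): {2e3e39a, 6cf758f, 7614a34, 7f2c315, 817063a, 95baff0, cf7ec33, f5b4701} — 8.

1 ahead, 8 behind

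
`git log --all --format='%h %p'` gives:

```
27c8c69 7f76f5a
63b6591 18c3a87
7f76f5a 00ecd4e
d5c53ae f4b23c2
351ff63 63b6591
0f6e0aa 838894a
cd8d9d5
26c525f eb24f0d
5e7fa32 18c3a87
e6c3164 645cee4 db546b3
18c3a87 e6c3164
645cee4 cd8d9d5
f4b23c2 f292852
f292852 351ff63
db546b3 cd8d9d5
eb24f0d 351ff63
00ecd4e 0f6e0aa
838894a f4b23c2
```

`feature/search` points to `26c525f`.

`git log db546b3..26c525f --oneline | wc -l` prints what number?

7

Reachable from 26c525f: {18c3a87, 26c525f, 351ff63, 63b6591, 645cee4, cd8d9d5, db546b3, e6c3164, eb24f0d}.
Reachable from db546b3: {cd8d9d5, db546b3}.
In 26c525f's history but not db546b3's: {18c3a87, 26c525f, 351ff63, 63b6591, 645cee4, e6c3164, eb24f0d} — 7 commits.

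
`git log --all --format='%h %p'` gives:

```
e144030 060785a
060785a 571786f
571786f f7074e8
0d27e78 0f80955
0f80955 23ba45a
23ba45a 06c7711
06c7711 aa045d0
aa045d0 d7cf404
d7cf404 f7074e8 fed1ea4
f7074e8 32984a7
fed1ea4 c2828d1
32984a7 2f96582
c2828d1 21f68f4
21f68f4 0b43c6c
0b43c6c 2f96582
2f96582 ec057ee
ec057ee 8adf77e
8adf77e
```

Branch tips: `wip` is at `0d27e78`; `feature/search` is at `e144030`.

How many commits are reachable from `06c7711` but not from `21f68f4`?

Reachable from 06c7711: {06c7711, 0b43c6c, 21f68f4, 2f96582, 32984a7, 8adf77e, aa045d0, c2828d1, d7cf404, ec057ee, f7074e8, fed1ea4}.
Reachable from 21f68f4: {0b43c6c, 21f68f4, 2f96582, 8adf77e, ec057ee}.
In 06c7711's history but not 21f68f4's: {06c7711, 32984a7, aa045d0, c2828d1, d7cf404, f7074e8, fed1ea4} — 7 commits.

7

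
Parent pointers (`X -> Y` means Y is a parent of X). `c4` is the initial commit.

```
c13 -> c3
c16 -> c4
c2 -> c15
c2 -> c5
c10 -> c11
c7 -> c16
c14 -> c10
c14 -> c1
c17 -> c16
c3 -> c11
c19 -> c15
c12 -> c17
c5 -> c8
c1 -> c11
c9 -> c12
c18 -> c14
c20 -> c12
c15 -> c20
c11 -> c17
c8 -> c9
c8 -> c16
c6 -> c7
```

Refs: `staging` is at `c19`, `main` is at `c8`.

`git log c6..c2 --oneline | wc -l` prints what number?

8

Reachable from c2: {c12, c15, c16, c17, c2, c20, c4, c5, c8, c9}.
Reachable from c6: {c16, c4, c6, c7}.
In c2's history but not c6's: {c12, c15, c17, c2, c20, c5, c8, c9} — 8 commits.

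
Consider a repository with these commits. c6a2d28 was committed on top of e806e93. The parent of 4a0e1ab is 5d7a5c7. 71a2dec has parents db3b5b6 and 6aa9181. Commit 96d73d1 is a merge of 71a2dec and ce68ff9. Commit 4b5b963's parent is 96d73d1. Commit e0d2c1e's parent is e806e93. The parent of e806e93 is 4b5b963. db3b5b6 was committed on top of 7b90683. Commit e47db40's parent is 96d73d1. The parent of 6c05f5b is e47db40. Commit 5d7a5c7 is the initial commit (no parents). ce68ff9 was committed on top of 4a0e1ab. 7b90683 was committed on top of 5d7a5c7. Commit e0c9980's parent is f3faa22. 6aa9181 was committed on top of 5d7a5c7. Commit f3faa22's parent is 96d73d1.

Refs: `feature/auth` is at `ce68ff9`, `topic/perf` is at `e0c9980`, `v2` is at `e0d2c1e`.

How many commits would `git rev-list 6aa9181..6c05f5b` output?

Reachable from 6c05f5b: {4a0e1ab, 5d7a5c7, 6aa9181, 6c05f5b, 71a2dec, 7b90683, 96d73d1, ce68ff9, db3b5b6, e47db40}.
Reachable from 6aa9181: {5d7a5c7, 6aa9181}.
In 6c05f5b's history but not 6aa9181's: {4a0e1ab, 6c05f5b, 71a2dec, 7b90683, 96d73d1, ce68ff9, db3b5b6, e47db40} — 8 commits.

8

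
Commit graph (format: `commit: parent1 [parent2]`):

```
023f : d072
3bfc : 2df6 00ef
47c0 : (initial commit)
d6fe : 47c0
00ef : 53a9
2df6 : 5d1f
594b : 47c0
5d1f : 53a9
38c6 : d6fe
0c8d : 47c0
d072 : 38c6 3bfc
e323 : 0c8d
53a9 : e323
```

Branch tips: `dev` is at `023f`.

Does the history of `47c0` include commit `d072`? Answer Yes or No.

No

Ancestors of 47c0: {47c0}.
d072 is not in that set, so it is not an ancestor of 47c0.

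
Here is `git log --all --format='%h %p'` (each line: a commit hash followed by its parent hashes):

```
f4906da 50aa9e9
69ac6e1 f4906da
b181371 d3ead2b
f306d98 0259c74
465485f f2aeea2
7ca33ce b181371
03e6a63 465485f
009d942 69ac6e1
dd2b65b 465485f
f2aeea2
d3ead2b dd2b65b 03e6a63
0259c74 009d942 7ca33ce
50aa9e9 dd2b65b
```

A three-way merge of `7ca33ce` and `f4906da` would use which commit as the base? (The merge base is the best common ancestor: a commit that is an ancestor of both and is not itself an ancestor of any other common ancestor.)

Ancestors of 7ca33ce: {03e6a63, 465485f, 7ca33ce, b181371, d3ead2b, dd2b65b, f2aeea2}.
Ancestors of f4906da: {465485f, 50aa9e9, dd2b65b, f2aeea2, f4906da}.
Common ancestors: {465485f, dd2b65b, f2aeea2}.
Among these, dd2b65b is not an ancestor of any other common ancestor — it is the merge base.

dd2b65b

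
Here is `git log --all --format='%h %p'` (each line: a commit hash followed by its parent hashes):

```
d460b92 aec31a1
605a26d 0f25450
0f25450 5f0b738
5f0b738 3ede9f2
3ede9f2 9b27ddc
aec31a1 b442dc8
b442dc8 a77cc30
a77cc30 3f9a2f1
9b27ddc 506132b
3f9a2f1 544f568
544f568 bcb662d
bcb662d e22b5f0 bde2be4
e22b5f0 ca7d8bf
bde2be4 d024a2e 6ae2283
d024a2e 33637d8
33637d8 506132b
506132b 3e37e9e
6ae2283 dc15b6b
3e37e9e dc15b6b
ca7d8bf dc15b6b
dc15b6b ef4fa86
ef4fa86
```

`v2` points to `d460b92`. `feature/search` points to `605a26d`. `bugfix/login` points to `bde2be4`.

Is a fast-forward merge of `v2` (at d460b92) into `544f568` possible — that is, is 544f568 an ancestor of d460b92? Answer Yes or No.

A fast-forward from 544f568 to d460b92 is possible iff 544f568 is an ancestor of d460b92.
Ancestors of d460b92: {33637d8, 3e37e9e, 3f9a2f1, 506132b, 544f568, 6ae2283, a77cc30, aec31a1, b442dc8, bcb662d, bde2be4, ca7d8bf, d024a2e, d460b92, dc15b6b, e22b5f0, ef4fa86}.
544f568 is among them, so fast-forward is possible.

Yes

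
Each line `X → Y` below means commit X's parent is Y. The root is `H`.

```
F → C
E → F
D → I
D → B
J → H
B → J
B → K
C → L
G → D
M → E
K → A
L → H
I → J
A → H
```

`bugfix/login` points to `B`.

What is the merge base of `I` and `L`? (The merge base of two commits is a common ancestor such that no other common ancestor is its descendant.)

Ancestors of I: {H, I, J}.
Ancestors of L: {H, L}.
Common ancestors: {H}.
The only common ancestor is H, so it is the merge base.

H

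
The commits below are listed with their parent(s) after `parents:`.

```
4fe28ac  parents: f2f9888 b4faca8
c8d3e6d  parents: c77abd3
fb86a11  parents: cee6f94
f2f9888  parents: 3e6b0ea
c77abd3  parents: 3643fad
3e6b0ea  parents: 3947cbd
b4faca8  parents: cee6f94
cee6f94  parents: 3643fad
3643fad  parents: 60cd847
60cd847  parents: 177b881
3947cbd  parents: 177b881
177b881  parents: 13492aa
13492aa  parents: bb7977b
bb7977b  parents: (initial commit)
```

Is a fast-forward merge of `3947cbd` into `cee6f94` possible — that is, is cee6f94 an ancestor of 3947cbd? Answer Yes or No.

A fast-forward from cee6f94 to 3947cbd is possible iff cee6f94 is an ancestor of 3947cbd.
Ancestors of 3947cbd: {13492aa, 177b881, 3947cbd, bb7977b}.
cee6f94 is not among them, so fast-forward is not possible.

No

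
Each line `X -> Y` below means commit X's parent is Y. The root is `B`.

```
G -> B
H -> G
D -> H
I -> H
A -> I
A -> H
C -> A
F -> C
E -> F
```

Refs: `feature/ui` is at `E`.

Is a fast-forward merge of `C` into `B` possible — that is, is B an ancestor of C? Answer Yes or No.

Yes

A fast-forward from B to C is possible iff B is an ancestor of C.
Ancestors of C: {A, B, C, G, H, I}.
B is among them, so fast-forward is possible.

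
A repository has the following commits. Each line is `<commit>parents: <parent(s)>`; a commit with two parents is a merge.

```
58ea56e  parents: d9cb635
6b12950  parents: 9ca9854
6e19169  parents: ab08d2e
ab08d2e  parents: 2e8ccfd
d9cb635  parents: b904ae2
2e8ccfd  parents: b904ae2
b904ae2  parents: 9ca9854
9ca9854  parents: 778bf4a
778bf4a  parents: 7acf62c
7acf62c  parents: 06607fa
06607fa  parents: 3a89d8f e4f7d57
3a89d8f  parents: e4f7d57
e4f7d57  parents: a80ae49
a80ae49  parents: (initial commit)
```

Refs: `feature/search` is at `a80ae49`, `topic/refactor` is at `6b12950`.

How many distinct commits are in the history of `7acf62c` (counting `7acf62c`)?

5

Walking parent pointers from 7acf62c: reachable set = {06607fa, 3a89d8f, 7acf62c, a80ae49, e4f7d57}.
That is 5 commits.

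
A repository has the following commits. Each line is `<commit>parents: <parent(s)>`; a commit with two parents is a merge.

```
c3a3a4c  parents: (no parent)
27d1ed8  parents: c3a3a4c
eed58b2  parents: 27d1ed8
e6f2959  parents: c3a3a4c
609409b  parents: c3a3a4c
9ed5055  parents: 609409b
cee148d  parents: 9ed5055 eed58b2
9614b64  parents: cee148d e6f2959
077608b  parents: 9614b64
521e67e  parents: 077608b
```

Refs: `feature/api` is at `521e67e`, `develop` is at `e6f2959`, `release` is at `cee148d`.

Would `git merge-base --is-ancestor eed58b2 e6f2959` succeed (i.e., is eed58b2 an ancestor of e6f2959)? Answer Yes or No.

Ancestors of e6f2959: {c3a3a4c, e6f2959}.
eed58b2 is not in that set, so it is not an ancestor of e6f2959.

No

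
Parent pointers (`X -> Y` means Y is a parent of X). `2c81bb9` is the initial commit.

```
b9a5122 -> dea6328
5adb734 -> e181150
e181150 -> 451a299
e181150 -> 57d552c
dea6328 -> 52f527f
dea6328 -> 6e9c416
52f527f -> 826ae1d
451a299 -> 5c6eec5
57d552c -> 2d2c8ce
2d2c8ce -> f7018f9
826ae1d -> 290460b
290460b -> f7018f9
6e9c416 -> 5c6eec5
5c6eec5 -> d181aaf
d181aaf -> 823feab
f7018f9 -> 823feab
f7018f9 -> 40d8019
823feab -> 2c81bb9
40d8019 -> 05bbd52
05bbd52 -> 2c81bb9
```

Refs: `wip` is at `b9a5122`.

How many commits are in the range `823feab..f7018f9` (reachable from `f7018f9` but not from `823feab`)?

3

Reachable from f7018f9: {05bbd52, 2c81bb9, 40d8019, 823feab, f7018f9}.
Reachable from 823feab: {2c81bb9, 823feab}.
In f7018f9's history but not 823feab's: {05bbd52, 40d8019, f7018f9} — 3 commits.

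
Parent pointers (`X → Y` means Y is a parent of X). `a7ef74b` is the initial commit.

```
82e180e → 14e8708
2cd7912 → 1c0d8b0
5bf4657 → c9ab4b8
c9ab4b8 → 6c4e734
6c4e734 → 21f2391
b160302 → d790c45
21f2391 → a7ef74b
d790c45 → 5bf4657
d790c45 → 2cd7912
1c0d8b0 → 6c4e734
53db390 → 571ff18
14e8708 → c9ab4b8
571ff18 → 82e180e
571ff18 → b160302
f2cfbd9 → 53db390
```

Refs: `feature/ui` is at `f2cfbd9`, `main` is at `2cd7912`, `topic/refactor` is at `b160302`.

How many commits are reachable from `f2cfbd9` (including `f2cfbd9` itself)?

Walking parent pointers from f2cfbd9: reachable set = {14e8708, 1c0d8b0, 21f2391, 2cd7912, 53db390, 571ff18, 5bf4657, 6c4e734, 82e180e, a7ef74b, b160302, c9ab4b8, d790c45, f2cfbd9}.
That is 14 commits.

14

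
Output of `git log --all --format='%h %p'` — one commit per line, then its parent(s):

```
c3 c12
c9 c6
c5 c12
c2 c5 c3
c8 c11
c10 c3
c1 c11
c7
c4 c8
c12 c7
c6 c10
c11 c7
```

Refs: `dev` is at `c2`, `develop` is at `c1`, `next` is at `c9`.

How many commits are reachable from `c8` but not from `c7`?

Reachable from c8: {c11, c7, c8}.
Reachable from c7: {c7}.
In c8's history but not c7's: {c11, c8} — 2 commits.

2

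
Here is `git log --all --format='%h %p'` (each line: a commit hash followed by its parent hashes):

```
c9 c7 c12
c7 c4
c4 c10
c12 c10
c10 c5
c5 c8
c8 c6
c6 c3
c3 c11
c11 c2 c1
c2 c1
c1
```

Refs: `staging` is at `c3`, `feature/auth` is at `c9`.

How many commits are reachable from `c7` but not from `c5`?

3

Reachable from c7: {c1, c10, c11, c2, c3, c4, c5, c6, c7, c8}.
Reachable from c5: {c1, c11, c2, c3, c5, c6, c8}.
In c7's history but not c5's: {c10, c4, c7} — 3 commits.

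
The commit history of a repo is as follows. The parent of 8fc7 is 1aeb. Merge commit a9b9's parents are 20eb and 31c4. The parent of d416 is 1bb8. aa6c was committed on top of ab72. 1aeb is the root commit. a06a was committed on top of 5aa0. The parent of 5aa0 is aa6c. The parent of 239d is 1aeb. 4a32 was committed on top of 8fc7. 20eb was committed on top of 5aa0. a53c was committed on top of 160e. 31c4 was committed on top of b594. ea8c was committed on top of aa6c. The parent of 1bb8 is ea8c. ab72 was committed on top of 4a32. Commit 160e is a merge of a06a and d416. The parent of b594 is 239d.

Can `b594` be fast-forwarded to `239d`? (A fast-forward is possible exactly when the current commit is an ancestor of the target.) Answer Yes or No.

No

A fast-forward from b594 to 239d is possible iff b594 is an ancestor of 239d.
Ancestors of 239d: {1aeb, 239d}.
b594 is not among them, so fast-forward is not possible.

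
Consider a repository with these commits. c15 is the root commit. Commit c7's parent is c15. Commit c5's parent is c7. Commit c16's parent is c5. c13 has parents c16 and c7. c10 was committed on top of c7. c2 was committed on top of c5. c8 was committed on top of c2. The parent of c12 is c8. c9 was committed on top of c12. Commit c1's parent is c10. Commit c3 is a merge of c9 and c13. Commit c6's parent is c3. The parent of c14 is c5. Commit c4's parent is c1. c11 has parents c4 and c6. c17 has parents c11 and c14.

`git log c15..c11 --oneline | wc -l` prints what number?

Reachable from c11: {c1, c10, c11, c12, c13, c15, c16, c2, c3, c4, c5, c6, c7, c8, c9}.
Reachable from c15: {c15}.
In c11's history but not c15's: {c1, c10, c11, c12, c13, c16, c2, c3, c4, c5, c6, c7, c8, c9} — 14 commits.

14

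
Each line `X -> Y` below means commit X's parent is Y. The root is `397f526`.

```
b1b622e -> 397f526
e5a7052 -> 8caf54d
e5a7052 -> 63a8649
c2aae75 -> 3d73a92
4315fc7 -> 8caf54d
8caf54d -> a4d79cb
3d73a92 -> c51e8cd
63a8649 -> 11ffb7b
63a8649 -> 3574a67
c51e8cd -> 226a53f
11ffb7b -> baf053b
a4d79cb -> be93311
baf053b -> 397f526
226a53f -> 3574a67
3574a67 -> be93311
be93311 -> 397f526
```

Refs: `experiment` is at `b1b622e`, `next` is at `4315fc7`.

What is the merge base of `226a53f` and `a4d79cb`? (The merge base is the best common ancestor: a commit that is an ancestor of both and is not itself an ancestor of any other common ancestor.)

Ancestors of 226a53f: {226a53f, 3574a67, 397f526, be93311}.
Ancestors of a4d79cb: {397f526, a4d79cb, be93311}.
Common ancestors: {397f526, be93311}.
Among these, be93311 is not an ancestor of any other common ancestor — it is the merge base.

be93311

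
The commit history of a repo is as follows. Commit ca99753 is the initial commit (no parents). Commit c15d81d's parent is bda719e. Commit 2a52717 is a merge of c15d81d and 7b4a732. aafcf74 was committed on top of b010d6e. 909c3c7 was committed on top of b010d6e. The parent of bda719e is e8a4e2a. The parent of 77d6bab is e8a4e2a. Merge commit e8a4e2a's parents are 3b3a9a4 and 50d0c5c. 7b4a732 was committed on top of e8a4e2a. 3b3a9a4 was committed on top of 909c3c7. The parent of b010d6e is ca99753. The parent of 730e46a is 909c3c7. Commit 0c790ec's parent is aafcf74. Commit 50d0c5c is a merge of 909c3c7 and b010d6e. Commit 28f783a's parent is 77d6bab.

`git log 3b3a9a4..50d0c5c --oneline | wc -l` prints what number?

Reachable from 50d0c5c: {50d0c5c, 909c3c7, b010d6e, ca99753}.
Reachable from 3b3a9a4: {3b3a9a4, 909c3c7, b010d6e, ca99753}.
In 50d0c5c's history but not 3b3a9a4's: {50d0c5c} — 1 commit.

1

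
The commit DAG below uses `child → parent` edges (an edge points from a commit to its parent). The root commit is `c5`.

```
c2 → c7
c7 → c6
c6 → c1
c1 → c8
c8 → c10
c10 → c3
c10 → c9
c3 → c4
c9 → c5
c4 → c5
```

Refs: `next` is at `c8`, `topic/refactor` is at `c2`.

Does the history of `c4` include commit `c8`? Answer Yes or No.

No

Ancestors of c4: {c4, c5}.
c8 is not in that set, so it is not an ancestor of c4.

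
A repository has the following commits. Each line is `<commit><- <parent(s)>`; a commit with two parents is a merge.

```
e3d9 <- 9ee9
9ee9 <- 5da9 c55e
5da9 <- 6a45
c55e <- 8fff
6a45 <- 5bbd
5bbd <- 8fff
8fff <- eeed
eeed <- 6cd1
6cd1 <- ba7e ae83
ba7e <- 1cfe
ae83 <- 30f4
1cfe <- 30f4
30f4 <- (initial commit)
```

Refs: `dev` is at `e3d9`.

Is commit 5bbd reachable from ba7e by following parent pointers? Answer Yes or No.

No

Ancestors of ba7e: {1cfe, 30f4, ba7e}.
5bbd is not in that set, so it is not an ancestor of ba7e.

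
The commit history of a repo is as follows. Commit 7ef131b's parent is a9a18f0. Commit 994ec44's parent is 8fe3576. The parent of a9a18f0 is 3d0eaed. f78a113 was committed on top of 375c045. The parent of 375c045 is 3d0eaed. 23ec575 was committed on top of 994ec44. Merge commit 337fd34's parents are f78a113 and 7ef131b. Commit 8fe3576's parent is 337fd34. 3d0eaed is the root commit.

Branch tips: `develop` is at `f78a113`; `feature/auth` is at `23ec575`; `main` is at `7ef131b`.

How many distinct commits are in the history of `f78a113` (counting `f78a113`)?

3

Walking parent pointers from f78a113: reachable set = {375c045, 3d0eaed, f78a113}.
That is 3 commits.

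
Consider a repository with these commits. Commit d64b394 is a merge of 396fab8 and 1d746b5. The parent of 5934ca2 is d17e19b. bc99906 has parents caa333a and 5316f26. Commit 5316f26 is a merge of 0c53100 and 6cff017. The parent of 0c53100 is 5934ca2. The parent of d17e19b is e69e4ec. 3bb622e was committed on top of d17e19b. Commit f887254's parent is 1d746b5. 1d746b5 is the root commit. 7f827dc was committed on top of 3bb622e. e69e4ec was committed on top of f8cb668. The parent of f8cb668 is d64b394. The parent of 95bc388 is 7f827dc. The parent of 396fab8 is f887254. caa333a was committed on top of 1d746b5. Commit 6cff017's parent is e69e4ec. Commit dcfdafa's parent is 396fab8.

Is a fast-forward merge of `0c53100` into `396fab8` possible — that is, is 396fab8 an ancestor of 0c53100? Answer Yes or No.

Yes

A fast-forward from 396fab8 to 0c53100 is possible iff 396fab8 is an ancestor of 0c53100.
Ancestors of 0c53100: {0c53100, 1d746b5, 396fab8, 5934ca2, d17e19b, d64b394, e69e4ec, f887254, f8cb668}.
396fab8 is among them, so fast-forward is possible.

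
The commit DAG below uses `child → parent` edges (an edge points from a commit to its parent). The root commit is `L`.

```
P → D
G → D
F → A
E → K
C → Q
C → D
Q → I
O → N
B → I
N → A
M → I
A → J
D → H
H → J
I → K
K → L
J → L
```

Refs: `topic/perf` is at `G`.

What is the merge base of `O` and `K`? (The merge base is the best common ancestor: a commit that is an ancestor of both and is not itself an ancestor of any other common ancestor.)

Ancestors of O: {A, J, L, N, O}.
Ancestors of K: {K, L}.
Common ancestors: {L}.
The only common ancestor is L, so it is the merge base.

L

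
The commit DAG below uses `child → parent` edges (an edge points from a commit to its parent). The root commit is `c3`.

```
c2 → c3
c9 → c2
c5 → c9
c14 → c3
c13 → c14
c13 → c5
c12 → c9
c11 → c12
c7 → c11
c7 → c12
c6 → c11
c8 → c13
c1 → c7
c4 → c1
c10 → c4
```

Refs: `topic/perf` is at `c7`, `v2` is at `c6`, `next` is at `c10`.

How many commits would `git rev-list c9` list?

Walking parent pointers from c9: reachable set = {c2, c3, c9}.
That is 3 commits.

3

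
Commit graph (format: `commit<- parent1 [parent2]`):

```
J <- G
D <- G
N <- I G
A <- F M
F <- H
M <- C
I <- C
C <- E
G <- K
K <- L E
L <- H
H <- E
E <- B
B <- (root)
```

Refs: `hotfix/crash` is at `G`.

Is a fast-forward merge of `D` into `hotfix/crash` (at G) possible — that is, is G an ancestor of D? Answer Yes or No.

A fast-forward from G to D is possible iff G is an ancestor of D.
Ancestors of D: {B, D, E, G, H, K, L}.
G is among them, so fast-forward is possible.

Yes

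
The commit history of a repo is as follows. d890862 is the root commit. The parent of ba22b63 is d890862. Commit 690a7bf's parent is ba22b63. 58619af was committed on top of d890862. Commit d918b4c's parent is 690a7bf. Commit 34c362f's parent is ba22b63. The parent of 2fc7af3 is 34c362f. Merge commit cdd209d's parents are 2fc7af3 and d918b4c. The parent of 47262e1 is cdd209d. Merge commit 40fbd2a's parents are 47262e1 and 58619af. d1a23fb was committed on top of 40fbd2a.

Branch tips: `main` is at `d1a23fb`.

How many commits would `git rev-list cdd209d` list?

7

Walking parent pointers from cdd209d: reachable set = {2fc7af3, 34c362f, 690a7bf, ba22b63, cdd209d, d890862, d918b4c}.
That is 7 commits.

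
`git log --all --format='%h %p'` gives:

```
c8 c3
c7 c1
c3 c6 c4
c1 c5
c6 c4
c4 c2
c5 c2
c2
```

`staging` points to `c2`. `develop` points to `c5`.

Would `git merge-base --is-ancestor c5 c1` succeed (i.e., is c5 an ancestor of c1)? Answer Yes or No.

Yes

Ancestors of c1 (commits reachable by following parents): {c1, c2, c5}.
c5 is in that set, so it is an ancestor of c1.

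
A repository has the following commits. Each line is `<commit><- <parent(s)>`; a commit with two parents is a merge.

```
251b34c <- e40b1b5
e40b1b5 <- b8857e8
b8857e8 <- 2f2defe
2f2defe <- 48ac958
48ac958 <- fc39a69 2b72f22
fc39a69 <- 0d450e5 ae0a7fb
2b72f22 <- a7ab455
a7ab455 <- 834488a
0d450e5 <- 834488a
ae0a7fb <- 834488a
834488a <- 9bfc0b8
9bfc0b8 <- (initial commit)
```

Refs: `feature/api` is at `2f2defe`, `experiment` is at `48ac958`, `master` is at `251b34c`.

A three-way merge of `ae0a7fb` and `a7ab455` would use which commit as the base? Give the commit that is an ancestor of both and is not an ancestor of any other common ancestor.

834488a

Ancestors of ae0a7fb: {834488a, 9bfc0b8, ae0a7fb}.
Ancestors of a7ab455: {834488a, 9bfc0b8, a7ab455}.
Common ancestors: {834488a, 9bfc0b8}.
Among these, 834488a is not an ancestor of any other common ancestor — it is the merge base.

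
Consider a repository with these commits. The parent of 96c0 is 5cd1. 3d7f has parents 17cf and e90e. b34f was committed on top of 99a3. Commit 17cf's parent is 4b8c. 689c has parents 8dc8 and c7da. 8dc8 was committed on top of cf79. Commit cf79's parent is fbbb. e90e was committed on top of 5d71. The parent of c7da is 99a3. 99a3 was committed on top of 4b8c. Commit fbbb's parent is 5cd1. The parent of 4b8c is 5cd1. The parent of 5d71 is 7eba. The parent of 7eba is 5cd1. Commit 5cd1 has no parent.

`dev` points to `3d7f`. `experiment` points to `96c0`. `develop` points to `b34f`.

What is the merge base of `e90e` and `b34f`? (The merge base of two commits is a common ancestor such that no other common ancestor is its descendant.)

Ancestors of e90e: {5cd1, 5d71, 7eba, e90e}.
Ancestors of b34f: {4b8c, 5cd1, 99a3, b34f}.
Common ancestors: {5cd1}.
The only common ancestor is 5cd1, so it is the merge base.

5cd1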